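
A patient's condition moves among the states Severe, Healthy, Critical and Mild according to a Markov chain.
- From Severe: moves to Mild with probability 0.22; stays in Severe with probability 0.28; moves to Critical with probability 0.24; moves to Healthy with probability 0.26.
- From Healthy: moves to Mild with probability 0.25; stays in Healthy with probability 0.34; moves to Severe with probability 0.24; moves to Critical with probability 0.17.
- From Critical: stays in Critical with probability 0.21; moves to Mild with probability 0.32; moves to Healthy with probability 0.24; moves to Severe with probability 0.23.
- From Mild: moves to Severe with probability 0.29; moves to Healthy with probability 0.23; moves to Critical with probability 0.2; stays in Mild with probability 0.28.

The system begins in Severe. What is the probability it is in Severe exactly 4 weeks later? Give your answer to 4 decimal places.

0.2616

Propagate the distribution vector 4 weeks from Severe.
After 0 weeks: (1.0000, 0.0000, 0.0000, 0.0000)
After 1 week: (0.2800, 0.2600, 0.2400, 0.2200)
After 2 weeks: (0.2598, 0.2694, 0.2058, 0.2650)
After 3 weeks: (0.2616, 0.2695, 0.2044, 0.2646)
After 4 weeks: (0.2616, 0.2695, 0.2044, 0.2644)
P(in Severe after 4 weeks) = 0.2616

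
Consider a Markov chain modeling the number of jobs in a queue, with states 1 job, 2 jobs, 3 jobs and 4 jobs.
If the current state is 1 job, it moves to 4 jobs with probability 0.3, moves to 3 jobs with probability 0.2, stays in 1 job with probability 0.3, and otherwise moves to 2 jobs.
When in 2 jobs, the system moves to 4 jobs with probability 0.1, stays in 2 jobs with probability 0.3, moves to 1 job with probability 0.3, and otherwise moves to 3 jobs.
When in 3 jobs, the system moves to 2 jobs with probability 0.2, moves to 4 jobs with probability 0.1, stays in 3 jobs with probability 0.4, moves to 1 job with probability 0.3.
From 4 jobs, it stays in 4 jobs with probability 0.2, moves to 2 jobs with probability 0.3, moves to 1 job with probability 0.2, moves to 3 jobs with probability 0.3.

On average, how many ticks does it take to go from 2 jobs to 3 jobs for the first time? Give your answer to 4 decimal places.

Let t(s) be the expected number of ticks to first reach 3 jobs from state s, with t(3 jobs) = 0. Conditioning on the first tick:
t(1 job) = 1 + 0.3·t(1 job) + 0.2·t(2 jobs) + 0.3·t(4 jobs)
t(2 jobs) = 1 + 0.3·t(1 job) + 0.3·t(2 jobs) + 0.1·t(4 jobs)
t(4 jobs) = 1 + 0.2·t(1 job) + 0.3·t(2 jobs) + 0.2·t(4 jobs)
Solving: t(1 job) = 4.0400, t(2 jobs) = 3.6800, t(4 jobs) = 3.6400.
Expected ticks from 2 jobs to 3 jobs: 3.6800.

3.6800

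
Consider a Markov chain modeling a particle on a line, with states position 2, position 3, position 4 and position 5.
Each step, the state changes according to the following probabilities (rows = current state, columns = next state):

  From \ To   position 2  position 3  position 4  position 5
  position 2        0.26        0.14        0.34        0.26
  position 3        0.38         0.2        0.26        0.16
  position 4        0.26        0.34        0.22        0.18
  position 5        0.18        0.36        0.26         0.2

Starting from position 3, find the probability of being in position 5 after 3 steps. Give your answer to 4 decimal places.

0.2011

Propagate the distribution vector 3 steps from position 3.
After 0 steps: (0.0000, 1.0000, 0.0000, 0.0000)
After 1 step: (0.3800, 0.2000, 0.2600, 0.1600)
After 2 steps: (0.2712, 0.2392, 0.2800, 0.2096)
After 3 steps: (0.2719, 0.2565, 0.2705, 0.2011)
P(in position 5 after 3 steps) = 0.2011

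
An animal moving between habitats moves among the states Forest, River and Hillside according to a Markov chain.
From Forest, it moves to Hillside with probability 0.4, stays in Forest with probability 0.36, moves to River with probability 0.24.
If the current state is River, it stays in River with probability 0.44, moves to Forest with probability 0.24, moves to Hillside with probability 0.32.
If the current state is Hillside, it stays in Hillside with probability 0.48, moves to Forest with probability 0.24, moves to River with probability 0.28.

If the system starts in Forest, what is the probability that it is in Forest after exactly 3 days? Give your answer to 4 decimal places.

Propagate the distribution vector 3 days from Forest.
After 0 days: (1.0000, 0.0000, 0.0000)
After 1 day: (0.3600, 0.2400, 0.4000)
After 2 days: (0.2832, 0.3040, 0.4128)
After 3 days: (0.2740, 0.3173, 0.4087)
P(in Forest after 3 days) = 0.2740

0.2740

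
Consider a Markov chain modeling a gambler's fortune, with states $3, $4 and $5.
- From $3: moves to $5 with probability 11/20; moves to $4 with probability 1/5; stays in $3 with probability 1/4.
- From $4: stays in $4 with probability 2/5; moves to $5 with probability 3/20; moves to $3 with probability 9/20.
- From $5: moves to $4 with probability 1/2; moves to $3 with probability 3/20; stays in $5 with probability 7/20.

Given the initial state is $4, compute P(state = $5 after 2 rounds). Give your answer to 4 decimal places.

0.3600

Sum over the intermediate state after 1 round:
P = P($4→$3)·P($3→$5) + P($4→$4)·P($4→$5) + P($4→$5)·P($5→$5)
  = 0.45×0.55 + 0.4×0.15 + 0.15×0.35
  = 0.2475 + 0.0600 + 0.0525 = 0.3600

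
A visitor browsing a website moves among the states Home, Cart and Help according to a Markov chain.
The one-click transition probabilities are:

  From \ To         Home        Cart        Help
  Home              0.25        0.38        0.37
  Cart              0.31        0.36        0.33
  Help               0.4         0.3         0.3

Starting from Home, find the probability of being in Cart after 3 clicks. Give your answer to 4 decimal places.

0.3468

Propagate the distribution vector 3 clicks from Home.
After 0 clicks: (1.0000, 0.0000, 0.0000)
After 1 click: (0.2500, 0.3800, 0.3700)
After 2 clicks: (0.3283, 0.3428, 0.3289)
After 3 clicks: (0.3199, 0.3468, 0.3333)
P(in Cart after 3 clicks) = 0.3468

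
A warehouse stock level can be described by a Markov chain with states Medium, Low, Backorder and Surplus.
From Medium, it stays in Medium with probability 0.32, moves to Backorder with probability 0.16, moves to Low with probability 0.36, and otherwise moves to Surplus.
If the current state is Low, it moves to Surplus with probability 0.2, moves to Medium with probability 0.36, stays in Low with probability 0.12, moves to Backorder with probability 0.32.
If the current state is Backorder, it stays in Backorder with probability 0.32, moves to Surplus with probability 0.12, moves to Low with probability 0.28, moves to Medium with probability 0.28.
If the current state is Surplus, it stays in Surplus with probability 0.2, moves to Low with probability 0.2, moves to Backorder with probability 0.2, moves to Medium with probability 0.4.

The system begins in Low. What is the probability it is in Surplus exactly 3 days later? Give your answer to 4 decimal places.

Propagate the distribution vector 3 days from Low.
After 0 days: (0.0000, 1.0000, 0.0000, 0.0000)
After 1 day: (0.3600, 0.1200, 0.3200, 0.2000)
After 2 days: (0.3280, 0.2736, 0.2384, 0.1600)
After 3 days: (0.3342, 0.2497, 0.2483, 0.1678)
P(in Surplus after 3 days) = 0.1678

0.1678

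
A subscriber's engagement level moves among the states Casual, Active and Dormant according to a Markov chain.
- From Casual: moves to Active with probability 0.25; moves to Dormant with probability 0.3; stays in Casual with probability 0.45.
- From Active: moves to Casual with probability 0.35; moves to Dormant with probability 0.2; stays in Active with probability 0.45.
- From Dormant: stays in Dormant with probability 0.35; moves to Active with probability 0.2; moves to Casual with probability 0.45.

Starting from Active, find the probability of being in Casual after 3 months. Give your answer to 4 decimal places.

Propagate the distribution vector 3 months from Active.
After 0 months: (0.0000, 1.0000, 0.0000)
After 1 month: (0.3500, 0.4500, 0.2000)
After 2 months: (0.4050, 0.3300, 0.2650)
After 3 months: (0.4170, 0.3028, 0.2803)
P(in Casual after 3 months) = 0.4170

0.4170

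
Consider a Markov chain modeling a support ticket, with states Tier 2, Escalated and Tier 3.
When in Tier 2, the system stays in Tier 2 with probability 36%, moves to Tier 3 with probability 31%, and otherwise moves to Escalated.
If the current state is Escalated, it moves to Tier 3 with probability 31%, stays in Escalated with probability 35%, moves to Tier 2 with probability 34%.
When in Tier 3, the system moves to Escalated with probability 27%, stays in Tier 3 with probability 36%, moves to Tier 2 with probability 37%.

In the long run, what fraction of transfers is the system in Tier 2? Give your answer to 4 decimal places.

Let the stationary distribution be π with π = πP and π_1 + π_2 + π_3 = 1.
π_1 = 0.36·π_1 + 0.34·π_2 + 0.37·π_3
π_2 = 0.33·π_1 + 0.35·π_2 + 0.27·π_3
Solving with the normalization constraint gives π = (0.3569, 0.3168, 0.3263).
So the stationary probability of Tier 2 is 0.3569.

0.3569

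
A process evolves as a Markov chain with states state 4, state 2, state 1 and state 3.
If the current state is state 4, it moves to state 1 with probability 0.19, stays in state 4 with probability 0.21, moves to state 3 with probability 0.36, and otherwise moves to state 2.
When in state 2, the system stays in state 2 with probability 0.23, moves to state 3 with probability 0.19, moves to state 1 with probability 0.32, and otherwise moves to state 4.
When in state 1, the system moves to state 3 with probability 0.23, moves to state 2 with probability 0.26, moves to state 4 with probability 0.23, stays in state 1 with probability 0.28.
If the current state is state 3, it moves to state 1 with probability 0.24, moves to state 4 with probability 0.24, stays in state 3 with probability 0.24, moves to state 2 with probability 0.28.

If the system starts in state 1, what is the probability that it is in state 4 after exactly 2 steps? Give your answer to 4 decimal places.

0.2355

Propagate the distribution vector 2 steps from state 1.
After 0 steps: (0.0000, 0.0000, 1.0000, 0.0000)
After 1 step: (0.2300, 0.2600, 0.2800, 0.2300)
After 2 steps: (0.2355, 0.2522, 0.2605, 0.2518)
P(in state 4 after 2 steps) = 0.2355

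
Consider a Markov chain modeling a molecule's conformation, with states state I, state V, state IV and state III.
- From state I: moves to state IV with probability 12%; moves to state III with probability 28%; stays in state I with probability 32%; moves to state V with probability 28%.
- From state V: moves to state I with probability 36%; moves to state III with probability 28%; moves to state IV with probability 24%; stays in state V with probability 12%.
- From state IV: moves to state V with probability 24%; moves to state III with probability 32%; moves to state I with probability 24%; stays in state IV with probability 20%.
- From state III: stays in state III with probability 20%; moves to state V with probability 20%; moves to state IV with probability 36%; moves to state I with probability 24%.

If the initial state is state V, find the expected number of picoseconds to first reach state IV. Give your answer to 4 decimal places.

Let t(s) be the expected number of picoseconds to first reach state IV from state s, with t(state IV) = 0. Conditioning on the first picosecond:
t(state I) = 1 + 0.32·t(state I) + 0.28·t(state V) + 0.28·t(state III)
t(state V) = 1 + 0.36·t(state I) + 0.12·t(state V) + 0.28·t(state III)
t(state III) = 1 + 0.24·t(state I) + 0.2·t(state V) + 0.2·t(state III)
Solving: t(state I) = 4.7837, t(state V) = 4.2889, t(state III) = 3.7573.
Expected picoseconds from state V to state IV: 4.2889.

4.2889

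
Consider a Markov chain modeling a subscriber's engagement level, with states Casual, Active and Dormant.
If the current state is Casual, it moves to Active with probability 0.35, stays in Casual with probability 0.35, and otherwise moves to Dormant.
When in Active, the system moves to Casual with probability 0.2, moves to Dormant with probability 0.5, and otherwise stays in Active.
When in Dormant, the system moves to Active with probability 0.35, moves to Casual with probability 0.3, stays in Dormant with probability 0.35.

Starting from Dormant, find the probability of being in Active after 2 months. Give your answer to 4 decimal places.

Sum over the intermediate state after 1 month:
P = P(Dormant→Casual)·P(Casual→Active) + P(Dormant→Active)·P(Active→Active) + P(Dormant→Dormant)·P(Dormant→Active)
  = 0.3×0.35 + 0.35×0.3 + 0.35×0.35
  = 0.1050 + 0.1050 + 0.1225 = 0.3325

0.3325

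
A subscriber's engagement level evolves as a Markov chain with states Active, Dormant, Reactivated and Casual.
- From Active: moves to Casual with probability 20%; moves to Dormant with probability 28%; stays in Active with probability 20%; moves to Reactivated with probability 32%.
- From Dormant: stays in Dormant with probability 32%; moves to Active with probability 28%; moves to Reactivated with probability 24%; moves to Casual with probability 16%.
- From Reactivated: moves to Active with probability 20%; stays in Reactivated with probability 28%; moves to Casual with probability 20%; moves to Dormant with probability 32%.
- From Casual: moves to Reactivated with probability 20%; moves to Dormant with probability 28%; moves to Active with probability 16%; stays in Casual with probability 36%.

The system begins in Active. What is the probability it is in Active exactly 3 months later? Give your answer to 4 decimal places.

Propagate the distribution vector 3 months from Active.
After 0 months: (1.0000, 0.0000, 0.0000, 0.0000)
After 1 month: (0.2000, 0.2800, 0.3200, 0.2000)
After 2 months: (0.2144, 0.3040, 0.2608, 0.2208)
After 3 months: (0.2155, 0.3026, 0.2588, 0.2232)
P(in Active after 3 months) = 0.2155

0.2155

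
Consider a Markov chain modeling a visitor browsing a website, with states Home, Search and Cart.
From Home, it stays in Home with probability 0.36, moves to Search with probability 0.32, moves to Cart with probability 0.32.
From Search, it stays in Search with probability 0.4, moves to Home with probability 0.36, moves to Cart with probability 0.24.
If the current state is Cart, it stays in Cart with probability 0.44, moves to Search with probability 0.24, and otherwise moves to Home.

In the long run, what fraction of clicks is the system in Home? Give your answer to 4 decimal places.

0.3466

Let the stationary distribution be π with π = πP and π_1 + π_2 + π_3 = 1.
π_1 = 0.36·π_1 + 0.36·π_2 + 0.32·π_3
π_2 = 0.32·π_1 + 0.4·π_2 + 0.24·π_3
Solving with the normalization constraint gives π = (0.3466, 0.3187, 0.3347).
So the stationary probability of Home is 0.3466.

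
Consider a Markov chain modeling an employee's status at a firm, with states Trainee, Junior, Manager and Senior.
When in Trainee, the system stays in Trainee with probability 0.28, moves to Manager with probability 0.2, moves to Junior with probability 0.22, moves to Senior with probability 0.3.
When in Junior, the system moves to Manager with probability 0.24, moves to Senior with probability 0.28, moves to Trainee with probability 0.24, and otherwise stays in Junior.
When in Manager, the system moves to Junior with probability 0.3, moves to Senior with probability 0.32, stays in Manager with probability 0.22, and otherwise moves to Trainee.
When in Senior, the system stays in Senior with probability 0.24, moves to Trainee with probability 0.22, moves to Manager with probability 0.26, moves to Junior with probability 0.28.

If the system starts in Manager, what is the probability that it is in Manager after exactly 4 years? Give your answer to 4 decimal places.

0.2320

Propagate the distribution vector 4 years from Manager.
After 0 years: (0.0000, 0.0000, 1.0000, 0.0000)
After 1 year: (0.1600, 0.3000, 0.2200, 0.3200)
After 2 years: (0.2224, 0.2628, 0.2356, 0.2792)
After 3 years: (0.2245, 0.2609, 0.2320, 0.2827)
After 4 years: (0.2248, 0.2607, 0.2320, 0.2825)
P(in Manager after 4 years) = 0.2320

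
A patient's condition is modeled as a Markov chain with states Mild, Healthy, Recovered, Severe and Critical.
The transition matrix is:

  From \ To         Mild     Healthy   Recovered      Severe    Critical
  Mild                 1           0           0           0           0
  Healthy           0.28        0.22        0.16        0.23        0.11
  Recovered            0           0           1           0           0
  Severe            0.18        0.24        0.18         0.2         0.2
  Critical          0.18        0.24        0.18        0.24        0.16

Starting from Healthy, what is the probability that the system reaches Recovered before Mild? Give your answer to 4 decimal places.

Let h(s) be the probability of absorption at Recovered starting from transient state s. Then h(Recovered) = 1 and h(Mild) = 0. By first-step analysis:
h(Healthy) = 0.28·0 + 0.22·h(Healthy) + 0.16·1 + 0.23·h(Severe) + 0.11·h(Critical)
h(Severe) = 0.18·0 + 0.24·h(Healthy) + 0.18·1 + 0.2·h(Severe) + 0.2·h(Critical)
h(Critical) = 0.18·0 + 0.24·h(Healthy) + 0.18·1 + 0.24·h(Severe) + 0.16·h(Critical)
Solving: h(Healthy) = 0.4068, h(Severe) = 0.4627, h(Critical) = 0.4627.
Starting from Healthy, the probability is 0.4068.

0.4068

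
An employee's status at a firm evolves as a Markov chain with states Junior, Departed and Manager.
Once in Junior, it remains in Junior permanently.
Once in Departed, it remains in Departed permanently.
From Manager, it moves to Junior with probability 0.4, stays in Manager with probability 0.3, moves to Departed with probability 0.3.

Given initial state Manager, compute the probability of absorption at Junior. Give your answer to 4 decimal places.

Let h(s) be the probability of absorption at Junior starting from transient state s. Then h(Junior) = 1 and h(Departed) = 0. By first-step analysis:
h(Manager) = 0.4·1 + 0.3·0 + 0.3·h(Manager)
Solving: h(Manager) = 0.5714.
Starting from Manager, the probability is 0.5714.

0.5714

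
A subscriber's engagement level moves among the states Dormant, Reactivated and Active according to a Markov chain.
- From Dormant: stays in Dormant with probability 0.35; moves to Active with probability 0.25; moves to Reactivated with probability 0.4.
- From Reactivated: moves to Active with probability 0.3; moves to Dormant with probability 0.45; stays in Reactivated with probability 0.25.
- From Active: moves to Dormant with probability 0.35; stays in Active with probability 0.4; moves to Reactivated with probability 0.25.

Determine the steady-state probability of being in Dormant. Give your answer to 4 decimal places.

Let the stationary distribution be π with π = πP and π_1 + π_2 + π_3 = 1.
π_1 = 0.35·π_1 + 0.45·π_2 + 0.35·π_3
π_2 = 0.4·π_1 + 0.25·π_2 + 0.25·π_3
Solving with the normalization constraint gives π = (0.3807, 0.3071, 0.3122).
So the stationary probability of Dormant is 0.3807.

0.3807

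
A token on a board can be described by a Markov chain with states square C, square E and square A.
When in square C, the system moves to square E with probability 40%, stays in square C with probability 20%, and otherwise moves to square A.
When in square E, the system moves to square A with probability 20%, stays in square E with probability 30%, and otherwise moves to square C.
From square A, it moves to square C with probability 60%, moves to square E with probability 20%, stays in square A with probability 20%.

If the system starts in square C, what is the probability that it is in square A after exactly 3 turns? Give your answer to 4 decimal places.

Propagate the distribution vector 3 turns from square C.
After 0 turns: (1.0000, 0.0000, 0.0000)
After 1 turn: (0.2000, 0.4000, 0.4000)
After 2 turns: (0.4800, 0.2800, 0.2400)
After 3 turns: (0.3800, 0.3240, 0.2960)
P(in square A after 3 turns) = 0.2960

0.2960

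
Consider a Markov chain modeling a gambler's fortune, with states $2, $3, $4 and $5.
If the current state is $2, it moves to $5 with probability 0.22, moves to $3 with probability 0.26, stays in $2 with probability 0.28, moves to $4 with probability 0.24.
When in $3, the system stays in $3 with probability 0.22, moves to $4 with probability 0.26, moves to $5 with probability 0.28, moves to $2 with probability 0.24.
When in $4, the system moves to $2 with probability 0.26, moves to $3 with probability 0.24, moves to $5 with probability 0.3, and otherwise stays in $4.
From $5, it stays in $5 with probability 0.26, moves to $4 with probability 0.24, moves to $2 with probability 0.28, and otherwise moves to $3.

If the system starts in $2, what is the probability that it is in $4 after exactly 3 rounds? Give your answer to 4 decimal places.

Propagate the distribution vector 3 rounds from $2.
After 0 rounds: (1.0000, 0.0000, 0.0000, 0.0000)
After 1 round: (0.2800, 0.2600, 0.2400, 0.2200)
After 2 rounds: (0.2648, 0.2360, 0.2356, 0.2636)
After 3 rounds: (0.2658, 0.2353, 0.2353, 0.2636)
P(in $4 after 3 rounds) = 0.2353

0.2353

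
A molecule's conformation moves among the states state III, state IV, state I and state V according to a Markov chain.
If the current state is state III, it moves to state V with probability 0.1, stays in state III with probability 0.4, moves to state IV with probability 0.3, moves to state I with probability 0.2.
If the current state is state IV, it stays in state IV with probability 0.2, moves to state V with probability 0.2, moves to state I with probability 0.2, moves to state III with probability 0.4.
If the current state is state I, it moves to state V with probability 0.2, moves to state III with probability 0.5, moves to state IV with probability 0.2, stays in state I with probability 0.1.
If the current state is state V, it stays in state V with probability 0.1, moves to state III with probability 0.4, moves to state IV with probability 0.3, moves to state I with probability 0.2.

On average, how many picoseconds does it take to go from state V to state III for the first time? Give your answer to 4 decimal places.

2.3913

Let t(s) be the expected number of picoseconds to first reach state III from state s, with t(state III) = 0. Conditioning on the first picosecond:
t(state IV) = 1 + 0.2·t(state IV) + 0.2·t(state I) + 0.2·t(state V)
t(state I) = 1 + 0.2·t(state IV) + 0.1·t(state I) + 0.2·t(state V)
t(state V) = 1 + 0.3·t(state IV) + 0.2·t(state I) + 0.1·t(state V)
Solving: t(state IV) = 2.3913, t(state I) = 2.1739, t(state V) = 2.3913.
Expected picoseconds from state V to state III: 2.3913.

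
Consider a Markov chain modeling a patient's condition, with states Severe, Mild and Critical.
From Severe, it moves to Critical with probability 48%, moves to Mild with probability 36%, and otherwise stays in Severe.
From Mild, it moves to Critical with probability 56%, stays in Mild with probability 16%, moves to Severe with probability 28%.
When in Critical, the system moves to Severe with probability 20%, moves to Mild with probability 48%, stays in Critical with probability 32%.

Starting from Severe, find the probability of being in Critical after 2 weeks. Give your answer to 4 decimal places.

0.4320

Sum over the intermediate state after 1 week:
P = P(Severe→Severe)·P(Severe→Critical) + P(Severe→Mild)·P(Mild→Critical) + P(Severe→Critical)·P(Critical→Critical)
  = 0.16×0.48 + 0.36×0.56 + 0.48×0.32
  = 0.0768 + 0.2016 + 0.1536 = 0.4320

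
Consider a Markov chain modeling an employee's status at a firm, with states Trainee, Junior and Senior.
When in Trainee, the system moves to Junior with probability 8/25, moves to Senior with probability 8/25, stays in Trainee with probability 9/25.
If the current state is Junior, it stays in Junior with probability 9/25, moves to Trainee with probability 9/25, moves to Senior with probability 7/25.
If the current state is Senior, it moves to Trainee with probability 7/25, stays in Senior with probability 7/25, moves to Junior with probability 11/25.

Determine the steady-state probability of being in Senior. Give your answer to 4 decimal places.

0.2935

Let the stationary distribution be π with π = πP and π_1 + π_2 + π_3 = 1.
π_1 = 0.36·π_1 + 0.36·π_2 + 0.28·π_3
π_2 = 0.32·π_1 + 0.36·π_2 + 0.44·π_3
Solving with the normalization constraint gives π = (0.3365, 0.3700, 0.2935).
So the stationary probability of Senior is 0.2935.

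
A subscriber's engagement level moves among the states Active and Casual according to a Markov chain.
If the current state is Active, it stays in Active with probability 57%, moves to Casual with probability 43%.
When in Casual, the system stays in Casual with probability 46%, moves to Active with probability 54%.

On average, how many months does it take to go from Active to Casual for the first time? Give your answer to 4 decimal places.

2.3256

Let t(s) be the expected number of months to first reach Casual from state s, with t(Casual) = 0. Conditioning on the first month:
t(Active) = 1 + 0.57·t(Active)
Solving: t(Active) = 2.3256.
Expected months from Active to Casual: 2.3256.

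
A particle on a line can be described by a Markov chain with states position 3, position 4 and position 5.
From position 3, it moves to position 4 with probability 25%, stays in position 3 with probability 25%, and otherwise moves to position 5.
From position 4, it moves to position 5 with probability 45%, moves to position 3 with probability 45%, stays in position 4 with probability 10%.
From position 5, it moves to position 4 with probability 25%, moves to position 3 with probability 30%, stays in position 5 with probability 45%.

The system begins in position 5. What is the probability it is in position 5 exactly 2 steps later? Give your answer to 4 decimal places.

Sum over the intermediate state after 1 step:
P = P(position 5→position 3)·P(position 3→position 5) + P(position 5→position 4)·P(position 4→position 5) + P(position 5→position 5)·P(position 5→position 5)
  = 0.3×0.5 + 0.25×0.45 + 0.45×0.45
  = 0.1500 + 0.1125 + 0.2025 = 0.4650

0.4650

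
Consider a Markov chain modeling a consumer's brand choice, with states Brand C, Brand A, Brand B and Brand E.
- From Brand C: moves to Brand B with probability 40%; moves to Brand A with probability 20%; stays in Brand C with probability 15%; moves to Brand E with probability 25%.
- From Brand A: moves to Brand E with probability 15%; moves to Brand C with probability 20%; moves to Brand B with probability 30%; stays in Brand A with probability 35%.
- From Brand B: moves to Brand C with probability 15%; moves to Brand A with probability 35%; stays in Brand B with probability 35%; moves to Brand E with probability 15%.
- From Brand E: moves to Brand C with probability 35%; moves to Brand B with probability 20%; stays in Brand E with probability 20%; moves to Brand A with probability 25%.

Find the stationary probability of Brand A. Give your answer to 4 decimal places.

0.3020

Let the stationary distribution be π with π = πP and π_1 + π_2 + π_3 + π_4 = 1.
π_1 = 0.15·π_1 + 0.2·π_2 + 0.15·π_3 + 0.35·π_4
π_2 = 0.2·π_1 + 0.35·π_2 + 0.35·π_3 + 0.25·π_4
π_3 = 0.4·π_1 + 0.3·π_2 + 0.35·π_3 + 0.2·π_4
Solving with the normalization constraint gives π = (0.2009, 0.3020, 0.3181, 0.1790).
So the stationary probability of Brand A is 0.3020.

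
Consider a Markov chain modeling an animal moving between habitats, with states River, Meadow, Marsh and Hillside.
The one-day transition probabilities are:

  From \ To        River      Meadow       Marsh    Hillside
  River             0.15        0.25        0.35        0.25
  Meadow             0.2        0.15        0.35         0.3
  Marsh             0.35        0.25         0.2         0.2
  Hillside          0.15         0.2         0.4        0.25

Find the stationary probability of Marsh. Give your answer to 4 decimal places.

Let the stationary distribution be π with π = πP and π_1 + π_2 + π_3 + π_4 = 1.
π_1 = 0.15·π_1 + 0.2·π_2 + 0.35·π_3 + 0.15·π_4
π_2 = 0.25·π_1 + 0.15·π_2 + 0.25·π_3 + 0.2·π_4
π_3 = 0.35·π_1 + 0.35·π_2 + 0.2·π_3 + 0.4·π_4
Solving with the normalization constraint gives π = (0.2238, 0.2161, 0.3150, 0.2451).
So the stationary probability of Marsh is 0.3150.

0.3150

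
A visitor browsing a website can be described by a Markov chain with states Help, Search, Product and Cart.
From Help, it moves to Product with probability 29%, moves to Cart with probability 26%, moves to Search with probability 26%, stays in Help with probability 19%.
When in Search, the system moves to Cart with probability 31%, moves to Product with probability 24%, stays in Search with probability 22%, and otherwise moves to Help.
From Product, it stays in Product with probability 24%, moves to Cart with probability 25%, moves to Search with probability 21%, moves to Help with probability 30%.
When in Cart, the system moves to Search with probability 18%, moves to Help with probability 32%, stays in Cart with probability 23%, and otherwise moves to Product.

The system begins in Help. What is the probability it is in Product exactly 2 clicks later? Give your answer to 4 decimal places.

0.2573

Propagate the distribution vector 2 clicks from Help.
After 0 clicks: (1.0000, 0.0000, 0.0000, 0.0000)
After 1 click: (0.1900, 0.2600, 0.2900, 0.2600)
After 2 clicks: (0.2661, 0.2143, 0.2573, 0.2623)
P(in Product after 2 clicks) = 0.2573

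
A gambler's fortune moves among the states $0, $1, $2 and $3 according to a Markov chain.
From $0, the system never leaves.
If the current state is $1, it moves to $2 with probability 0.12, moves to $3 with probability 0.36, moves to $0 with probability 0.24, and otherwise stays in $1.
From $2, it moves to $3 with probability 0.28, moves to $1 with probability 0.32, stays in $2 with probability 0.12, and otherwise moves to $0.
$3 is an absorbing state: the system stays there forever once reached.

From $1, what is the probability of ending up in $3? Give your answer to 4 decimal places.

Let h(s) be the probability of absorption at $3 starting from transient state s. Then h($3) = 1 and h($0) = 0. By first-step analysis:
h($1) = 0.24·0 + 0.28·h($1) + 0.12·h($2) + 0.36·1
h($2) = 0.28·0 + 0.32·h($1) + 0.12·h($2) + 0.28·1
Solving: h($1) = 0.5887, h($2) = 0.5323.
Starting from $1, the probability is 0.5887.

0.5887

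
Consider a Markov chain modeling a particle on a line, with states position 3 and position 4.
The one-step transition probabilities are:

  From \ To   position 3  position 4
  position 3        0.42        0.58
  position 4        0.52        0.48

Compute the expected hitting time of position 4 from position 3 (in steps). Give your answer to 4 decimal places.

1.7241

Let t(s) be the expected number of steps to first reach position 4 from state s, with t(position 4) = 0. Conditioning on the first step:
t(position 3) = 1 + 0.42·t(position 3)
Solving: t(position 3) = 1.7241.
Expected steps from position 3 to position 4: 1.7241.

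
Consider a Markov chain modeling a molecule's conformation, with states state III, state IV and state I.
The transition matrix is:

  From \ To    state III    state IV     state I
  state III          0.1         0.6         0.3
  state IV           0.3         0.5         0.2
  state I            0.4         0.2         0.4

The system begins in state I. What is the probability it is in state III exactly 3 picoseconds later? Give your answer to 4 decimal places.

Propagate the distribution vector 3 picoseconds from state I.
After 0 picoseconds: (0.0000, 0.0000, 1.0000)
After 1 picosecond: (0.4000, 0.2000, 0.4000)
After 2 picoseconds: (0.2600, 0.4200, 0.3200)
After 3 picoseconds: (0.2800, 0.4300, 0.2900)
P(in state III after 3 picoseconds) = 0.2800

0.2800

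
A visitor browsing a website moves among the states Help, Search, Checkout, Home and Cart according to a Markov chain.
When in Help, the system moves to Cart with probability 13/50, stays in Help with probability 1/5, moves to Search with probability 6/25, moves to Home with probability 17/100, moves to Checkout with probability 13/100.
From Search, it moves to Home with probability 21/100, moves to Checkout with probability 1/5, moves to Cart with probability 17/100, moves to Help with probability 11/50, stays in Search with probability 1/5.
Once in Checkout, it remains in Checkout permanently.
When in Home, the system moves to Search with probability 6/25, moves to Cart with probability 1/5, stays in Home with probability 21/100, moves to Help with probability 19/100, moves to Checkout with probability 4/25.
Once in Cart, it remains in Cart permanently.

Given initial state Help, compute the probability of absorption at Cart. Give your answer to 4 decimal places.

0.6004

Let h(s) be the probability of absorption at Cart starting from transient state s. Then h(Cart) = 1 and h(Checkout) = 0. By first-step analysis:
h(Help) = 0.2·h(Help) + 0.24·h(Search) + 0.13·0 + 0.17·h(Home) + 0.26·1
h(Search) = 0.22·h(Help) + 0.2·h(Search) + 0.2·0 + 0.21·h(Home) + 0.17·1
h(Home) = 0.19·h(Help) + 0.24·h(Search) + 0.16·0 + 0.21·h(Home) + 0.2·1
Solving: h(Help) = 0.6004, h(Search) = 0.5237, h(Home) = 0.5567.
Starting from Help, the probability is 0.6004.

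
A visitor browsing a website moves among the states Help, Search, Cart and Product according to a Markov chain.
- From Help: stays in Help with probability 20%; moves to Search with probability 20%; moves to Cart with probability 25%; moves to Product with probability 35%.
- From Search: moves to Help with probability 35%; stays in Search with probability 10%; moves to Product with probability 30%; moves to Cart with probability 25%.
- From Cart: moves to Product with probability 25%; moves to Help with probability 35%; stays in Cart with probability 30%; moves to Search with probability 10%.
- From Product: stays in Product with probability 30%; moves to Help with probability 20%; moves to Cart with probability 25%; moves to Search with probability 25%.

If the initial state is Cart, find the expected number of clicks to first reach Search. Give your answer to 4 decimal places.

Let t(s) be the expected number of clicks to first reach Search from state s, with t(Search) = 0. Conditioning on the first click:
t(Help) = 1 + 0.2·t(Help) + 0.25·t(Cart) + 0.35·t(Product)
t(Cart) = 1 + 0.35·t(Help) + 0.3·t(Cart) + 0.25·t(Product)
t(Product) = 1 + 0.2·t(Help) + 0.25·t(Cart) + 0.3·t(Product)
Solving: t(Help) = 5.2883, t(Cart) = 5.8714, t(Product) = 5.0364.
Expected clicks from Cart to Search: 5.8714.

5.8714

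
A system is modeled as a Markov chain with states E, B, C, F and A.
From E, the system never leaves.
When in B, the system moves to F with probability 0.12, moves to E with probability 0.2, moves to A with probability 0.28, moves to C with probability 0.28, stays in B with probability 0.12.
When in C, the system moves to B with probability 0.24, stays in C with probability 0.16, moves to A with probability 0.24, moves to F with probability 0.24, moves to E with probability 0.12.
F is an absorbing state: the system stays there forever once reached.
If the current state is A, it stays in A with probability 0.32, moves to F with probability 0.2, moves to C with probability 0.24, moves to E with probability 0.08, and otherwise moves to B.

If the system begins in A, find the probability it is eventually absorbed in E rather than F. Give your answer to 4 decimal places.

Let h(s) be the probability of absorption at E starting from transient state s. Then h(E) = 1 and h(F) = 0. By first-step analysis:
h(B) = 0.2·1 + 0.12·h(B) + 0.28·h(C) + 0.12·0 + 0.28·h(A)
h(C) = 0.12·1 + 0.24·h(B) + 0.16·h(C) + 0.24·0 + 0.24·h(A)
h(A) = 0.08·1 + 0.16·h(B) + 0.24·h(C) + 0.2·0 + 0.32·h(A)
Solving: h(B) = 0.4618, h(C) = 0.3775, h(A) = 0.3596.
Starting from A, the probability is 0.3596.

0.3596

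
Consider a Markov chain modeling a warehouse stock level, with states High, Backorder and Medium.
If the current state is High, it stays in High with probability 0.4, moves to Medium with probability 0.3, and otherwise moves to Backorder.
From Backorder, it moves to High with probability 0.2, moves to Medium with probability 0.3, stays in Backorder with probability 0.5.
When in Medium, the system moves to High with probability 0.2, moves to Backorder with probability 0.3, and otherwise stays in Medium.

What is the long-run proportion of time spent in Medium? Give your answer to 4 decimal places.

0.3750

Let the stationary distribution be π with π = πP and π_1 + π_2 + π_3 = 1.
π_1 = 0.4·π_1 + 0.2·π_2 + 0.2·π_3
π_2 = 0.3·π_1 + 0.5·π_2 + 0.3·π_3
Solving with the normalization constraint gives π = (0.2500, 0.3750, 0.3750).
So the stationary probability of Medium is 0.3750.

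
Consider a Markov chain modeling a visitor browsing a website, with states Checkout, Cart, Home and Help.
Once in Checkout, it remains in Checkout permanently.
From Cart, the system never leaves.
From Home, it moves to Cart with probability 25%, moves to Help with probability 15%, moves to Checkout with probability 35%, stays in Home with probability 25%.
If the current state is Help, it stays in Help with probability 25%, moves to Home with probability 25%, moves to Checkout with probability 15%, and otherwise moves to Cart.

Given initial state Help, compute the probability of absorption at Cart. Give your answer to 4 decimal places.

0.6190

Let h(s) be the probability of absorption at Cart starting from transient state s. Then h(Cart) = 1 and h(Checkout) = 0. By first-step analysis:
h(Home) = 0.35·0 + 0.25·1 + 0.25·h(Home) + 0.15·h(Help)
h(Help) = 0.15·0 + 0.35·1 + 0.25·h(Home) + 0.25·h(Help)
Solving: h(Home) = 0.4571, h(Help) = 0.6190.
Starting from Help, the probability is 0.6190.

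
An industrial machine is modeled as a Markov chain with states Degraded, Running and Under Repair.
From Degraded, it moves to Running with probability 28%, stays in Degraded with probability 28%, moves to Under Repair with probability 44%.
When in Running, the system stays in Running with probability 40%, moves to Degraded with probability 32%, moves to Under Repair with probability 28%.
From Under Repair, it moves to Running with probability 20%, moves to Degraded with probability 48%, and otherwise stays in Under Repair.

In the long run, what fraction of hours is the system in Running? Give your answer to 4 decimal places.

Let the stationary distribution be π with π = πP and π_1 + π_2 + π_3 = 1.
π_1 = 0.28·π_1 + 0.32·π_2 + 0.48·π_3
π_2 = 0.28·π_1 + 0.4·π_2 + 0.2·π_3
Solving with the normalization constraint gives π = (0.3618, 0.2862, 0.3520).
So the stationary probability of Running is 0.2862.

0.2862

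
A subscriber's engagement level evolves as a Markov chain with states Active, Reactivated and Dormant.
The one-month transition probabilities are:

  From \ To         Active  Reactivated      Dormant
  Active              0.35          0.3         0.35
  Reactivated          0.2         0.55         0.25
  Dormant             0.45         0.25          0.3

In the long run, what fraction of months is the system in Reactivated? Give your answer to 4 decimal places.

0.3802

Let the stationary distribution be π with π = πP and π_1 + π_2 + π_3 = 1.
π_1 = 0.35·π_1 + 0.2·π_2 + 0.45·π_3
π_2 = 0.3·π_1 + 0.55·π_2 + 0.25·π_3
Solving with the normalization constraint gives π = (0.3227, 0.3802, 0.2971).
So the stationary probability of Reactivated is 0.3802.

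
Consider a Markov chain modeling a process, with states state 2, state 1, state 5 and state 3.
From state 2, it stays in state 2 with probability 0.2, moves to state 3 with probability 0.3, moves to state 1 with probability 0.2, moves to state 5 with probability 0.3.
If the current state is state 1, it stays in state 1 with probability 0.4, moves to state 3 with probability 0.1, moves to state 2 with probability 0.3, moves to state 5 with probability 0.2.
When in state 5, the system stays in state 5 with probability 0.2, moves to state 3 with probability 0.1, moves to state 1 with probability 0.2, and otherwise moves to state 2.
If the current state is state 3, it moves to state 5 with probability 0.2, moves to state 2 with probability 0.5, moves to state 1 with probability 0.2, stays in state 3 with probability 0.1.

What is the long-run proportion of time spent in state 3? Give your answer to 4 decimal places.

Let the stationary distribution be π with π = πP and π_1 + π_2 + π_3 + π_4 = 1.
π_1 = 0.2·π_1 + 0.3·π_2 + 0.5·π_3 + 0.5·π_4
π_2 = 0.2·π_1 + 0.4·π_2 + 0.2·π_3 + 0.2·π_4
π_3 = 0.3·π_1 + 0.2·π_2 + 0.2·π_3 + 0.2·π_4
Solving with the normalization constraint gives π = (0.3462, 0.2500, 0.2346, 0.1692).
So the stationary probability of state 3 is 0.1692.

0.1692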